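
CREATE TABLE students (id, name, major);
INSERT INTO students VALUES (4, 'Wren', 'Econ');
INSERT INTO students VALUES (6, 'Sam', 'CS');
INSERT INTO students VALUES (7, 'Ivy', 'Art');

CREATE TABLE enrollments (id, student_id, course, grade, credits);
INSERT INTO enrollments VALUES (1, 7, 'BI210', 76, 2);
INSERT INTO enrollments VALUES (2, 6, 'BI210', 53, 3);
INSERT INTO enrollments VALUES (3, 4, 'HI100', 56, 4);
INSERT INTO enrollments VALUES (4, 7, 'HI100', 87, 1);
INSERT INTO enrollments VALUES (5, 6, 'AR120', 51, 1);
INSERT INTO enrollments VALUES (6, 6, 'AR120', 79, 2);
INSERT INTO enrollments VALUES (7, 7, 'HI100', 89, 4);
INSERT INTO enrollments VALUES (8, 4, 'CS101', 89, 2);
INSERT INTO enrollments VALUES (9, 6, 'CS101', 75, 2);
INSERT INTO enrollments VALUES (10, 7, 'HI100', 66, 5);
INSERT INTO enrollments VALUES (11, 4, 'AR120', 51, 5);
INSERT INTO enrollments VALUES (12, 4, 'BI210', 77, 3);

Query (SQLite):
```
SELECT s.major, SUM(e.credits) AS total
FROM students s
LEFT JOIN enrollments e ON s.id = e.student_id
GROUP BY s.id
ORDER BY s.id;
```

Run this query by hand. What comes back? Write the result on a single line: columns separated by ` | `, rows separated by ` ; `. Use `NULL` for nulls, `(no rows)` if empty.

LEFT JOIN keeps every students row; unmatched ones get NULL for enrollments columns.
Group by students.id and compute SUM(e.credits). SUM over an all-NULL group is NULL.
  4: ids {3, 8, 11, 12} → SUM(e.credits)=14
  6: ids {2, 5, 6, 9} → SUM(e.credits)=8
  7: ids {1, 4, 7, 10} → SUM(e.credits)=12

Econ | 14 ; CS | 8 ; Art | 12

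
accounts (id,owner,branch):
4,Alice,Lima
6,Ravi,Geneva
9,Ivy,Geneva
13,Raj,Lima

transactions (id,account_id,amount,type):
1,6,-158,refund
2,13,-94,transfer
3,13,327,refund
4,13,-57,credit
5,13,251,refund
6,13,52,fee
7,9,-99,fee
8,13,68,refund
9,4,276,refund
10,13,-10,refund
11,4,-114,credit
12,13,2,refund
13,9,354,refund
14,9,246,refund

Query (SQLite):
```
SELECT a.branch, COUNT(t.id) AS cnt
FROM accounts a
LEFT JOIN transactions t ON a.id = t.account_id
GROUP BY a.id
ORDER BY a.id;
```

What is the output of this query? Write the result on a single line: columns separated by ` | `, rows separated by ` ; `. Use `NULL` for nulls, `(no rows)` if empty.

LEFT JOIN keeps every accounts row; unmatched ones get NULL for transactions columns.
Group by accounts.id and compute COUNT(t.id). COUNT(col) of an all-NULL group is 0.
  4: ids {9, 11} → COUNT(t.id)=2
  6: ids {1} → COUNT(t.id)=1
  9: ids {7, 13, 14} → COUNT(t.id)=3
  13: ids {2, 3, 4, 5, 6, 8, 10, 12} → COUNT(t.id)=8

Lima | 2 ; Geneva | 1 ; Geneva | 3 ; Lima | 8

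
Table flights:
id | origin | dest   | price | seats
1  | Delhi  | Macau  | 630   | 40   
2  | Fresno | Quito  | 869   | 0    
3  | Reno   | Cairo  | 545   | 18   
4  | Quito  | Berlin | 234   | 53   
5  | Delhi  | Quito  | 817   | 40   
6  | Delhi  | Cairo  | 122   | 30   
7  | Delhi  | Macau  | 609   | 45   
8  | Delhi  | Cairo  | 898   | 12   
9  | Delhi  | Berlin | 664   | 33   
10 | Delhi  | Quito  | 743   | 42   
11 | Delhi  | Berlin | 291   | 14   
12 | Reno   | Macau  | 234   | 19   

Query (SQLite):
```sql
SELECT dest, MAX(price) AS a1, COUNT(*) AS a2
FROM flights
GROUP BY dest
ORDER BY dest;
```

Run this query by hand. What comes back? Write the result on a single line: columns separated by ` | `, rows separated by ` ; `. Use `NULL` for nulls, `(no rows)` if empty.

Group flights by dest.
Per group compute: MAX(price), COUNT(*).
  Berlin: ids {4, 9, 11} → MAX(price)=664, COUNT(*)=3
  Cairo: ids {3, 6, 8} → MAX(price)=898, COUNT(*)=3
  Macau: ids {1, 7, 12} → MAX(price)=630, COUNT(*)=3
  Quito: ids {2, 5, 10} → MAX(price)=869, COUNT(*)=3

Berlin | 664 | 3 ; Cairo | 898 | 3 ; Macau | 630 | 3 ; Quito | 869 | 3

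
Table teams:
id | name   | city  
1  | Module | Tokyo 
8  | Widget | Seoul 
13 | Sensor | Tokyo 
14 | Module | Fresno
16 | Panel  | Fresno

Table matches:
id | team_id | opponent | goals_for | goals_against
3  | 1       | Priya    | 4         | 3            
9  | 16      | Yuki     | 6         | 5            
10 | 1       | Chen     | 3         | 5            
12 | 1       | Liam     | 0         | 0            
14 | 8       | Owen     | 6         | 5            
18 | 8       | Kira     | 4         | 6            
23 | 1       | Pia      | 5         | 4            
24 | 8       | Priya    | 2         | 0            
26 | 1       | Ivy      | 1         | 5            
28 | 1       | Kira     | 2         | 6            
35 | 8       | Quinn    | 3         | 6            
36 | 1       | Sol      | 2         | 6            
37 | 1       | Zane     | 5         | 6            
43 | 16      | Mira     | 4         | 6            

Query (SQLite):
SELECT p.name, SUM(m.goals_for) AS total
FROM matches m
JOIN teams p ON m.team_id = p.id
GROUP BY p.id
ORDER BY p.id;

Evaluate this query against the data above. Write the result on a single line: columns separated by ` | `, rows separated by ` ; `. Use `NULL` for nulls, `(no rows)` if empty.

Module | 22 ; Widget | 15 ; Panel | 10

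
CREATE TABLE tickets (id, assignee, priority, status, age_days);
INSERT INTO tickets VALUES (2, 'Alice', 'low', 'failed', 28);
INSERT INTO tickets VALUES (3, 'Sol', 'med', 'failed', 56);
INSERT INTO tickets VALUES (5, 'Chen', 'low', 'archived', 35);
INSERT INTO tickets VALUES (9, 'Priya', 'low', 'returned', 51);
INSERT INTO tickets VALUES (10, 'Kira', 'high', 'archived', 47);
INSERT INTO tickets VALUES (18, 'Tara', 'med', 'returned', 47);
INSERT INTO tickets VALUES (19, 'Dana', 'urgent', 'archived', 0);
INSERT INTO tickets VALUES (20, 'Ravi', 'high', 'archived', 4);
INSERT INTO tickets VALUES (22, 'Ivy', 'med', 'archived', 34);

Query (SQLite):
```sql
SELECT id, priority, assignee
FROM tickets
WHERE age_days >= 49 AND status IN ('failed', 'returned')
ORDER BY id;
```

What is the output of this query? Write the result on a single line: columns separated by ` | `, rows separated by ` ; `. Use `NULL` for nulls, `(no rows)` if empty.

3 | med | Sol ; 9 | low | Priya

age_days >= 49: ids {3, 9}
status IN ('failed', 'returned'): ids {2, 3, 9, 18}
Combine with AND.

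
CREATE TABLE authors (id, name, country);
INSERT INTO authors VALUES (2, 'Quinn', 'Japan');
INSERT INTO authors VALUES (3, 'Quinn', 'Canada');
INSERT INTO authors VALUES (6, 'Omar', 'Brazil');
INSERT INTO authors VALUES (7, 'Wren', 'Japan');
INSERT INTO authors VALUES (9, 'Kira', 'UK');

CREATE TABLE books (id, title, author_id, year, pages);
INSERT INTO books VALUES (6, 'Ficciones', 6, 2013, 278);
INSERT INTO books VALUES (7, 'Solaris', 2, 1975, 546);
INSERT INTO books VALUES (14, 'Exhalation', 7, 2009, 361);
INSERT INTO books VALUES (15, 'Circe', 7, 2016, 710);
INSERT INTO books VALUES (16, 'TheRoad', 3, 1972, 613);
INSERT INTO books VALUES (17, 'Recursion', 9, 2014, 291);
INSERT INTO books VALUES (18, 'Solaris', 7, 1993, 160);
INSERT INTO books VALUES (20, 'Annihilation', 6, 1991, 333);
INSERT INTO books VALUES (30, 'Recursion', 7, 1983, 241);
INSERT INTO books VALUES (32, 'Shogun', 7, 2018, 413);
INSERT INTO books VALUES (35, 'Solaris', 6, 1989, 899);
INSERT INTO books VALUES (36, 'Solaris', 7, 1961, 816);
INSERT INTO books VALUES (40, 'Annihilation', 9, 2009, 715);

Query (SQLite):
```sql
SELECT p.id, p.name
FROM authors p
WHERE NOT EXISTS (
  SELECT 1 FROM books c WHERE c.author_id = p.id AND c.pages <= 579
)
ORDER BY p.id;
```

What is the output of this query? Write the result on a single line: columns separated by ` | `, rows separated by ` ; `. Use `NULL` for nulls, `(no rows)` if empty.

For each authors row, check whether any books with matching author_id has pages <= 579.
Keep rows where that is false.

3 | Quinn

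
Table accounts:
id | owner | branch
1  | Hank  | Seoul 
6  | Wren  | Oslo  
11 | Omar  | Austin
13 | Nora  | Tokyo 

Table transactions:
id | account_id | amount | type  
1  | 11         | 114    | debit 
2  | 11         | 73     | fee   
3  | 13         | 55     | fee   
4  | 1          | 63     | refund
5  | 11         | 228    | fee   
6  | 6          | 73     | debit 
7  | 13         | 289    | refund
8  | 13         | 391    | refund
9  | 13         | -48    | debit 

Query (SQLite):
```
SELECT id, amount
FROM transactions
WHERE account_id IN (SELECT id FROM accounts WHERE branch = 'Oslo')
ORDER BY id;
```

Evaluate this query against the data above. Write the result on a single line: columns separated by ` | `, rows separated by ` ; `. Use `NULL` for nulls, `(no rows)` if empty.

Inner query: accounts.id where branch = 'Oslo'.
Outer: keep transactions rows whose account_id is in that set.
Inner query → {6}

6 | 73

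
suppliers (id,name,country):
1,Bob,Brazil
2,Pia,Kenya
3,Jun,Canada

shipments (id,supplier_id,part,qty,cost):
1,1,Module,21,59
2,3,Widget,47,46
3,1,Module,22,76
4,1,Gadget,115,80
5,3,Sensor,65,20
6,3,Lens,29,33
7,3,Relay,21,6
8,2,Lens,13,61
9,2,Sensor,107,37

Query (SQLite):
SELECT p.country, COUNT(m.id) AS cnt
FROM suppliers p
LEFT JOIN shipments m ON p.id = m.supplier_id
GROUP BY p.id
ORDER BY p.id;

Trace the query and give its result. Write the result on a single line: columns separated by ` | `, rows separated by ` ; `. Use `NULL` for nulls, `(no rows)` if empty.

LEFT JOIN keeps every suppliers row; unmatched ones get NULL for shipments columns.
Group by suppliers.id and compute COUNT(m.id). COUNT(col) of an all-NULL group is 0.
  1: ids {1, 3, 4} → COUNT(m.id)=3
  2: ids {8, 9} → COUNT(m.id)=2
  3: ids {2, 5, 6, 7} → COUNT(m.id)=4

Brazil | 3 ; Kenya | 2 ; Canada | 4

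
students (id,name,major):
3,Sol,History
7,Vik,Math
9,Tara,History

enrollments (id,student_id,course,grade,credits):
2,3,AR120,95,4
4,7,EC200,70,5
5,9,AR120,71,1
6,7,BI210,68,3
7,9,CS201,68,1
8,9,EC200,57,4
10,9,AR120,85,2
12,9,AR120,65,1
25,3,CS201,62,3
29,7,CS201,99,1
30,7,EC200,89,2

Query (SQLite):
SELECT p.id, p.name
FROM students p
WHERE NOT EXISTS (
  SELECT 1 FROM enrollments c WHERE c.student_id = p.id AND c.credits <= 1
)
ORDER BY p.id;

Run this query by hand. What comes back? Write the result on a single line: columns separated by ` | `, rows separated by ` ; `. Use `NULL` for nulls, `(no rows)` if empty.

For each students row, check whether any enrollments with matching student_id has credits <= 1.
Keep rows where that is false.

3 | Sol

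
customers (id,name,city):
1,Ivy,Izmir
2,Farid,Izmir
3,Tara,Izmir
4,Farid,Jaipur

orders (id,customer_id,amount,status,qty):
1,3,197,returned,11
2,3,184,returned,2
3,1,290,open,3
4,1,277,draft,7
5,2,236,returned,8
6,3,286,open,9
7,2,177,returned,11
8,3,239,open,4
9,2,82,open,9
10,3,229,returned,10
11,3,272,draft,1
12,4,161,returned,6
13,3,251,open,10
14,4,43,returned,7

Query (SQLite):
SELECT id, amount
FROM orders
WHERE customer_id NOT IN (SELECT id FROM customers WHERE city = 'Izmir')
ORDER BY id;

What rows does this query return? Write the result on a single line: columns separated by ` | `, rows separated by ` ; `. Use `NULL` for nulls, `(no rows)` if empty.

Inner query: customers.id where city = 'Izmir'.
Outer: keep orders rows whose customer_id is not in that set.
Inner query → {1, 2, 3}

12 | 161 ; 14 | 43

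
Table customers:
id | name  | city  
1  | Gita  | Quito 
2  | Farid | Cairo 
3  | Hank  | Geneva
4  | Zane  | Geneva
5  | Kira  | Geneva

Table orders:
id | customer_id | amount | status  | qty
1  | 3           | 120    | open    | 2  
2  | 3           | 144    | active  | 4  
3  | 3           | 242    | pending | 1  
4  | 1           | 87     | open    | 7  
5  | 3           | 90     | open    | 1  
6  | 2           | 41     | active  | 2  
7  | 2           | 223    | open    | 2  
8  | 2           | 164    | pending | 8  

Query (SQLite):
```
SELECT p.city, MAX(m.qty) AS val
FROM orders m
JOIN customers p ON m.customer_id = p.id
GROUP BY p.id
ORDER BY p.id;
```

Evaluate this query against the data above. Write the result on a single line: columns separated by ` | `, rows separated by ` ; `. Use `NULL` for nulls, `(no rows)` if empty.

Quito | 7 ; Cairo | 8 ; Geneva | 4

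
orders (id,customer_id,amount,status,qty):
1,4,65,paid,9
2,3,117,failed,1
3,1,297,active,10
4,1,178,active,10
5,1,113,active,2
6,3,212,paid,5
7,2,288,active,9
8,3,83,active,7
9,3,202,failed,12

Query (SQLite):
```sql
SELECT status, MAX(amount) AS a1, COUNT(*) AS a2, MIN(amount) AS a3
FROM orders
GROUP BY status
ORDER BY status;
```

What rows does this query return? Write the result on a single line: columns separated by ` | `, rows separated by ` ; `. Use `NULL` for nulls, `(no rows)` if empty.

active | 297 | 5 | 83 ; failed | 202 | 2 | 117 ; paid | 212 | 2 | 65

Group orders by status.
Per group compute: MAX(amount), COUNT(*), MIN(amount).
  active: ids {3, 4, 5, 7, 8} → MAX(amount)=297, COUNT(*)=5, MIN(amount)=83
  failed: ids {2, 9} → MAX(amount)=202, COUNT(*)=2, MIN(amount)=117
  paid: ids {1, 6} → MAX(amount)=212, COUNT(*)=2, MIN(amount)=65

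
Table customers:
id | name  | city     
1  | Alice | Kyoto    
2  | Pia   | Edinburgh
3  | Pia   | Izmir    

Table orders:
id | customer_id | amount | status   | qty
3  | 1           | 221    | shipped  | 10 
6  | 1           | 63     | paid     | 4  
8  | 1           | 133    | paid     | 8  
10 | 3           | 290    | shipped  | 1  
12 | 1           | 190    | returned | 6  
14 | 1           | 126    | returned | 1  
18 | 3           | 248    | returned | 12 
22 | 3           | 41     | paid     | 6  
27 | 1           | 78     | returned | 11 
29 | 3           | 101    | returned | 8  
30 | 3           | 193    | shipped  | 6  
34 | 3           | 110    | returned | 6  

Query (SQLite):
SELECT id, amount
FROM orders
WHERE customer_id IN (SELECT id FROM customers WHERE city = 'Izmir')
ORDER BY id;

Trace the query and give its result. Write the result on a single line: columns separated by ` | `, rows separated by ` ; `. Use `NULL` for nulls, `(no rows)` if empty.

10 | 290 ; 18 | 248 ; 22 | 41 ; 29 | 101 ; 30 | 193 ; 34 | 110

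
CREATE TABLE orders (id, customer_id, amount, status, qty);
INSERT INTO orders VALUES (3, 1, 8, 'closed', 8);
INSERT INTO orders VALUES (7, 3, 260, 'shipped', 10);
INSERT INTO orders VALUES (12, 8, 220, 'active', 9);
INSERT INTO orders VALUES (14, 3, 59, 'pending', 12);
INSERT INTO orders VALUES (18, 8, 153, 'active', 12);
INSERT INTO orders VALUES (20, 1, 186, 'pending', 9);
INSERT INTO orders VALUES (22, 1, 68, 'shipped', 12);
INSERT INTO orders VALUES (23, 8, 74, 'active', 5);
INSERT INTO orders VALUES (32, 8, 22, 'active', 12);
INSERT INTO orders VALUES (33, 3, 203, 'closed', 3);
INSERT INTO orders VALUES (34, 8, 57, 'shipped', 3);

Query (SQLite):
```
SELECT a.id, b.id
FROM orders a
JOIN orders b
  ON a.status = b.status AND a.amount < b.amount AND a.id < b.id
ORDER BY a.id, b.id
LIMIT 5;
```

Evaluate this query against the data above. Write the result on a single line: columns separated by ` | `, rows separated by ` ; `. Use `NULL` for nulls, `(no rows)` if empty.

3 | 33 ; 14 | 20

Pairs (a,b) with same status, a.amount < b.amount, a.id < b.id.
status groups: active:{12,18,23,32} closed:{3,33} pending:{14,20} shipped:{7,22,34}
Ordered by (a.id, b.id); first 5.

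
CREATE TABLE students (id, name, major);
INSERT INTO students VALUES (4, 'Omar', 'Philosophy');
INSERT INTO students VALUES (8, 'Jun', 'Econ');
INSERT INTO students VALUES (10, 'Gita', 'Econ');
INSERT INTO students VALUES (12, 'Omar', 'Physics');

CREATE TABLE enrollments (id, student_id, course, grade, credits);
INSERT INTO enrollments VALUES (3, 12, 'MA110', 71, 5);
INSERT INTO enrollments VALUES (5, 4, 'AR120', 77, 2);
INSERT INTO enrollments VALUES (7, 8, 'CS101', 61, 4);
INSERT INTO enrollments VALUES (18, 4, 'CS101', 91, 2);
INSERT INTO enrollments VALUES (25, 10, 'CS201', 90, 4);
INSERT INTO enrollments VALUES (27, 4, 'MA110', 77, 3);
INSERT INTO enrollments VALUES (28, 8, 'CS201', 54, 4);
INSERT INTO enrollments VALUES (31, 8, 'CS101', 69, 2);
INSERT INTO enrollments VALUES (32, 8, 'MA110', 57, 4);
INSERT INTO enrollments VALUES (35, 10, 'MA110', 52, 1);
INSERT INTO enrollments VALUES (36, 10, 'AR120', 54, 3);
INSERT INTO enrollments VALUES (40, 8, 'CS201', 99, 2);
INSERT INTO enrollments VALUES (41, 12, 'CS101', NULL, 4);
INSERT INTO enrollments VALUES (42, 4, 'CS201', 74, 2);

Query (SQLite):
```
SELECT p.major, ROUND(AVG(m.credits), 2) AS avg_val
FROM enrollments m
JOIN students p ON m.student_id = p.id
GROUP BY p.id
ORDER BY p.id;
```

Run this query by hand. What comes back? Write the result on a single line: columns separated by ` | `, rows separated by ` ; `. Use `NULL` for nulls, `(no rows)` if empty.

Philosophy | 2.25 ; Econ | 3.2 ; Econ | 2.67 ; Physics | 4.5

Join each enrollments row to its students via student_id.
Group joined rows by students.id; compute ROUND(AVG(m.credits), 2) per group.
  4: ids {5, 18, 27, 42} → ROUND(AVG(m.credits), 2)=2.25
  8: ids {7, 28, 31, 32, 40} → ROUND(AVG(m.credits), 2)=3.2
  10: ids {25, 35, 36} → ROUND(AVG(m.credits), 2)=2.67
  12: ids {3, 41} → ROUND(AVG(m.credits), 2)=4.5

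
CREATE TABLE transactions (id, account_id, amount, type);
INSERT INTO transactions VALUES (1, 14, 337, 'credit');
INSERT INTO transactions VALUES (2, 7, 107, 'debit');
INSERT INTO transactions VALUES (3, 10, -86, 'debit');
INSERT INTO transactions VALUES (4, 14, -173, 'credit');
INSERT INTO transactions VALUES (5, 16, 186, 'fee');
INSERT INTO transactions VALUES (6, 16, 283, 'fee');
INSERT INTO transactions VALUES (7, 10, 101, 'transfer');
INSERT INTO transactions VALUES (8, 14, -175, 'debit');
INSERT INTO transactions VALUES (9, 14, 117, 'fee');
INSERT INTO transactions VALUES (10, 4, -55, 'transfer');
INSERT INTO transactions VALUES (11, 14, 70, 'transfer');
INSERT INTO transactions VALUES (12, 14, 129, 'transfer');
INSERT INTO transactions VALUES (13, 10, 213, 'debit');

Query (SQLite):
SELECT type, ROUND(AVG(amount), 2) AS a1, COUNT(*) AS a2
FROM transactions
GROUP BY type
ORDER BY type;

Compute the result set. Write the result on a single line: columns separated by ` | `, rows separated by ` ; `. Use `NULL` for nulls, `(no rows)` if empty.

Group transactions by type.
Per group compute: ROUND(AVG(amount), 2), COUNT(*).
  credit: ids {1, 4} → ROUND(AVG(amount), 2)=82, COUNT(*)=2
  debit: ids {2, 3, 8, 13} → ROUND(AVG(amount), 2)=14.75, COUNT(*)=4
  fee: ids {5, 6, 9} → ROUND(AVG(amount), 2)=195.33, COUNT(*)=3
  transfer: ids {7, 10, 11, 12} → ROUND(AVG(amount), 2)=61.25, COUNT(*)=4

credit | 82 | 2 ; debit | 14.75 | 4 ; fee | 195.33 | 3 ; transfer | 61.25 | 4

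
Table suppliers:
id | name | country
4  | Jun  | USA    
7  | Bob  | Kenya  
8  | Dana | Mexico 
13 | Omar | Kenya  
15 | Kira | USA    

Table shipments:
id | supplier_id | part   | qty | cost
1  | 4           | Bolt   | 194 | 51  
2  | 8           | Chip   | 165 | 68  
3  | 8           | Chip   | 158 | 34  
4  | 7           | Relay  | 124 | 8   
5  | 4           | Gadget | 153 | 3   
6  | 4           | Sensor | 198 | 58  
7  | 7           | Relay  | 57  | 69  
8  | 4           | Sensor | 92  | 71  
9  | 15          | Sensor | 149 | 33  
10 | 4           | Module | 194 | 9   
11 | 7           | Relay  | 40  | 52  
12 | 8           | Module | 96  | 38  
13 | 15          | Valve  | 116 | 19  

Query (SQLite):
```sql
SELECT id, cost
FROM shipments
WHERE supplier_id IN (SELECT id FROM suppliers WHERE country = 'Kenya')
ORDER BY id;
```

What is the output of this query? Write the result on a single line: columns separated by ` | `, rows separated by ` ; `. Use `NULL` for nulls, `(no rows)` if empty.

Inner query: suppliers.id where country = 'Kenya'.
Outer: keep shipments rows whose supplier_id is in that set.
Inner query → {7, 13}

4 | 8 ; 7 | 69 ; 11 | 52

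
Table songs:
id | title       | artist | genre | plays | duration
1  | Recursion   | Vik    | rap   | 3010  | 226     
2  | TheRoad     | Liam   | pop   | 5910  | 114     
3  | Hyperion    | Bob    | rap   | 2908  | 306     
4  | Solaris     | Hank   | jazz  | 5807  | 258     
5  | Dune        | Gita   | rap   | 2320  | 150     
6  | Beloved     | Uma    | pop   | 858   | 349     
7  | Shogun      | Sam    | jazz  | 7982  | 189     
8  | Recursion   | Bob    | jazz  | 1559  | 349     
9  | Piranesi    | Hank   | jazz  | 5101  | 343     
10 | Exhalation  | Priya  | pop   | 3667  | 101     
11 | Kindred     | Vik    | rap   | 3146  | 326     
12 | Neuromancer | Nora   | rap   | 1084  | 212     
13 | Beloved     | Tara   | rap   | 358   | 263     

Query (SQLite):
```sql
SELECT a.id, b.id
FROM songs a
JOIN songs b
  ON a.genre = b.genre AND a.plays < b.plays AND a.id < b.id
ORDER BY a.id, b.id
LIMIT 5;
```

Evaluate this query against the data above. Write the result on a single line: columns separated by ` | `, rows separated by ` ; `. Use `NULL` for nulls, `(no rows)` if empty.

1 | 11 ; 3 | 11 ; 4 | 7 ; 5 | 11 ; 6 | 10

Pairs (a,b) with same genre, a.plays < b.plays, a.id < b.id.
genre groups: jazz:{4,7,8,9} pop:{2,6,10} rap:{1,3,5,11,12,13}
Ordered by (a.id, b.id); first 5.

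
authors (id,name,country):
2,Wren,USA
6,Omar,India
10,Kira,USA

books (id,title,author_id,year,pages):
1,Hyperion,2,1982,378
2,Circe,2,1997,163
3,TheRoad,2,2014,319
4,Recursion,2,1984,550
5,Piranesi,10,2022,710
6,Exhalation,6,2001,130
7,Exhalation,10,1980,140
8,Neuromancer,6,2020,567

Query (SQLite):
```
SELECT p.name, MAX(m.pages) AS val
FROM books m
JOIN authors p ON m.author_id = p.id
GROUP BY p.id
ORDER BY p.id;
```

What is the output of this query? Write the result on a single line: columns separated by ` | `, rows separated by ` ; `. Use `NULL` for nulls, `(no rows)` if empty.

Wren | 550 ; Omar | 567 ; Kira | 710

Join each books row to its authors via author_id.
Group joined rows by authors.id; compute MAX(m.pages) per group.
  2: ids {1, 2, 3, 4} → MAX(m.pages)=550
  6: ids {6, 8} → MAX(m.pages)=567
  10: ids {5, 7} → MAX(m.pages)=710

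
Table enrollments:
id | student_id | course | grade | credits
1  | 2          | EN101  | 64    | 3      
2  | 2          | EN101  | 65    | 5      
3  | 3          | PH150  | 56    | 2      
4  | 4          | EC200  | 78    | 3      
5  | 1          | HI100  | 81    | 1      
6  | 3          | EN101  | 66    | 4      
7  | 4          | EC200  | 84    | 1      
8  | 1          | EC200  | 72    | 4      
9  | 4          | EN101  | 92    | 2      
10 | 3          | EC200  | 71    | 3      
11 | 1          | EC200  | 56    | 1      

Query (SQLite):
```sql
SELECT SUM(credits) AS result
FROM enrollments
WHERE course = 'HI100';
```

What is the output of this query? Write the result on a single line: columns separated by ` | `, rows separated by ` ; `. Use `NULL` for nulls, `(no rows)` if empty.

Rows where course='HI100' → credits values: [1].
SUM of non-NULL values = 1.

1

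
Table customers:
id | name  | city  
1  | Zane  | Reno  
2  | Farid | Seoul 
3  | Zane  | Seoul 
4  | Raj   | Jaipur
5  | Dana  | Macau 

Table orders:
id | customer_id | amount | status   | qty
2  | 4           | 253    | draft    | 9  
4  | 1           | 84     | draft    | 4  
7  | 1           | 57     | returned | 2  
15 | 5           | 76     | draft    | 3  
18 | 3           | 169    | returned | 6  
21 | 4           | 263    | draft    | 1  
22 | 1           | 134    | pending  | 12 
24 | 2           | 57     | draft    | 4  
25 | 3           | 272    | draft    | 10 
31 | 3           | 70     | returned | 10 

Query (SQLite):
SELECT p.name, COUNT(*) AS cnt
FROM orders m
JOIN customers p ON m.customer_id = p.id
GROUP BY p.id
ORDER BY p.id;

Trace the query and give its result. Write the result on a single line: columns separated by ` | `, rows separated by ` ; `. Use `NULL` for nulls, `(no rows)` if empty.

Zane | 3 ; Farid | 1 ; Zane | 3 ; Raj | 2 ; Dana | 1

Join each orders row to its customers via customer_id.
Group joined rows by customers.id; compute COUNT(*) per group.
  1: ids {4, 7, 22} → COUNT(*)=3
  2: ids {24} → COUNT(*)=1
  3: ids {18, 25, 31} → COUNT(*)=3
  4: ids {2, 21} → COUNT(*)=2
  5: ids {15} → COUNT(*)=1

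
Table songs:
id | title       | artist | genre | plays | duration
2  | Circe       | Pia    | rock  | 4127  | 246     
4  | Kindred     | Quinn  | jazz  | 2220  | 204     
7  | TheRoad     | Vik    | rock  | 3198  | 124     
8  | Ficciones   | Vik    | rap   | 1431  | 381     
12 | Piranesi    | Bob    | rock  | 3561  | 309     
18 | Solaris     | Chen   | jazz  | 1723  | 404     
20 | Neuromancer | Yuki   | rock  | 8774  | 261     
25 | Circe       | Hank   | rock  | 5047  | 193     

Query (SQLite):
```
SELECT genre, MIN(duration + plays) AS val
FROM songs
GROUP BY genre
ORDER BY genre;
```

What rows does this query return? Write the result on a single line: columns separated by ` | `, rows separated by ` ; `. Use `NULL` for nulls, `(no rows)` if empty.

jazz | 2127 ; rap | 1812 ; rock | 3322

For each row compute duration + plays.
Group by genre; take MIN of the expression per group.
  jazz: ids {4, 18} → MIN(duration + plays)=2127
  rap: ids {8} → MIN(duration + plays)=1812
  rock: ids {2, 7, 12, 20, 25} → MIN(duration + plays)=3322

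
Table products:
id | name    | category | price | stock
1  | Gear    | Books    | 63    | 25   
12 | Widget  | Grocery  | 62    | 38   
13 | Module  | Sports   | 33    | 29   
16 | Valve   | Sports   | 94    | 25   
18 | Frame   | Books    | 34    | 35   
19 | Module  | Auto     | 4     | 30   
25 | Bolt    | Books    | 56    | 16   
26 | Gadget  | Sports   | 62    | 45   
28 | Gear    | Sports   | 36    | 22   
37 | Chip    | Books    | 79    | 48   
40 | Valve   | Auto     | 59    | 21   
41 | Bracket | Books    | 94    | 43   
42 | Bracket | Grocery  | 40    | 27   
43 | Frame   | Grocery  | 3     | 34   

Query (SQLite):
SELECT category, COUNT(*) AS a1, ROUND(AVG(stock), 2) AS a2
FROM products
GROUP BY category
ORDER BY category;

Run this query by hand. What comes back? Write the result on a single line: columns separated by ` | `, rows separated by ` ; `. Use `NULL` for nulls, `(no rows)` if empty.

Auto | 2 | 25.5 ; Books | 5 | 33.4 ; Grocery | 3 | 33 ; Sports | 4 | 30.25

Group products by category.
Per group compute: COUNT(*), ROUND(AVG(stock), 2).
  Auto: ids {19, 40} → COUNT(*)=2, ROUND(AVG(stock), 2)=25.5
  Books: ids {1, 18, 25, 37, 41} → COUNT(*)=5, ROUND(AVG(stock), 2)=33.4
  Grocery: ids {12, 42, 43} → COUNT(*)=3, ROUND(AVG(stock), 2)=33
  Sports: ids {13, 16, 26, 28} → COUNT(*)=4, ROUND(AVG(stock), 2)=30.25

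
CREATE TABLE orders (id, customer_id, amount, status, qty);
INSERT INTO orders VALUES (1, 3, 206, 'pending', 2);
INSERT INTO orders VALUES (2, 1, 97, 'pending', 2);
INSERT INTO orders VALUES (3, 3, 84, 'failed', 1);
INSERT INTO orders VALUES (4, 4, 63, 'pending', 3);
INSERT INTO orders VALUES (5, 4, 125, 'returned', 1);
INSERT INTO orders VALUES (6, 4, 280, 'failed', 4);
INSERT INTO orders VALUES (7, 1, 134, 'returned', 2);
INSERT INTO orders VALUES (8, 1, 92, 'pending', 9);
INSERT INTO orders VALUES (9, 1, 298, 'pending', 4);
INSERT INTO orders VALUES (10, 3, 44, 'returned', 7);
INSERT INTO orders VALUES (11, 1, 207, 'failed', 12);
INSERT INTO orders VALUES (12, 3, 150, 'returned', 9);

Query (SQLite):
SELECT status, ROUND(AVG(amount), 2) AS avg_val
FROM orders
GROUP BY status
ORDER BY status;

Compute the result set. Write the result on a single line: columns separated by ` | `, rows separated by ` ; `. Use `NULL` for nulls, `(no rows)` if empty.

failed | 190.33 ; pending | 151.2 ; returned | 113.25

Partition orders by status; compute ROUND(AVG(amount), 2) within each group.
  failed: ids {3, 6, 11} → ROUND(AVG(amount), 2)=190.33
  pending: ids {1, 2, 4, 8, 9} → ROUND(AVG(amount), 2)=151.2
  returned: ids {5, 7, 10, 12} → ROUND(AVG(amount), 2)=113.25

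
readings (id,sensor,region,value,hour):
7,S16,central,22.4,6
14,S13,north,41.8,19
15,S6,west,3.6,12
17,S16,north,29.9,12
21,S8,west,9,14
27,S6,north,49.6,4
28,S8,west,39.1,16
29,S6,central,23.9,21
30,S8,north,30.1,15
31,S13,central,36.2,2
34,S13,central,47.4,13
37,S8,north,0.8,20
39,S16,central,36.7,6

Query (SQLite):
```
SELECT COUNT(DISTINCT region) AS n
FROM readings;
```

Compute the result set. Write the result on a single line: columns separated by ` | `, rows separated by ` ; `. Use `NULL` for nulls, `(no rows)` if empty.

Count distinct non-NULL region values.

3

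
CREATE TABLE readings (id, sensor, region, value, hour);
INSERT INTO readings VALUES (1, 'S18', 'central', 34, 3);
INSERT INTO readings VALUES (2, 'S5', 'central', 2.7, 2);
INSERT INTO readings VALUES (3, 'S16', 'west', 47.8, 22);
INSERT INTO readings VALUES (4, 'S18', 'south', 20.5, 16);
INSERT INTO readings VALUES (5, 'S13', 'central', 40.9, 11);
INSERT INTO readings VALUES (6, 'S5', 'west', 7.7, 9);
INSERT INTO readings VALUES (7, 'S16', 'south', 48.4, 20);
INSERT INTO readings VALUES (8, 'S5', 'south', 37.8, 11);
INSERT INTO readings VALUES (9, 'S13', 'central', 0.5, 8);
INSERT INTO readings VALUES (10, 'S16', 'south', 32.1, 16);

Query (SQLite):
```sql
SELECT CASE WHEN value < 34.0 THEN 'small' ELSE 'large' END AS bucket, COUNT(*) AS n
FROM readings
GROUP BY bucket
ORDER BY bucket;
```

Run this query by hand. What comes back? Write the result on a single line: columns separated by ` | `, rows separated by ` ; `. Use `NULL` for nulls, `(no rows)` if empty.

large | 5 ; small | 5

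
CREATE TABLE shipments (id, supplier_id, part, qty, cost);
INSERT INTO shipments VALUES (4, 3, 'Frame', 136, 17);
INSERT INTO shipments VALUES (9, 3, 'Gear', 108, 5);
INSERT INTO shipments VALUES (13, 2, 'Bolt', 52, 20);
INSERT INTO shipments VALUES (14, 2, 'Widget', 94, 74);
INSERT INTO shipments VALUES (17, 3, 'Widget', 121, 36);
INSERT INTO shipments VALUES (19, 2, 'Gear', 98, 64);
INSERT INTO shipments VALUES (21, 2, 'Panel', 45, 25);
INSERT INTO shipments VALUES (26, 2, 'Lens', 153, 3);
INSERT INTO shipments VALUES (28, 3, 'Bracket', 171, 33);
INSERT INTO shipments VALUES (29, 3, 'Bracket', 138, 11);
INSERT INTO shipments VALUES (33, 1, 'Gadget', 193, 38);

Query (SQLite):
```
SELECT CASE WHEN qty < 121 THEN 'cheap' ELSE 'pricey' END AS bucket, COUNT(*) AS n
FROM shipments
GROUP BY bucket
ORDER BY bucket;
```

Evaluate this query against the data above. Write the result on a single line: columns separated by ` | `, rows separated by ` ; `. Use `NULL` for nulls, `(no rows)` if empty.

cheap | 5 ; pricey | 6

Bucket rows by qty < 121 → 'cheap' else 'pricey'; count each bucket.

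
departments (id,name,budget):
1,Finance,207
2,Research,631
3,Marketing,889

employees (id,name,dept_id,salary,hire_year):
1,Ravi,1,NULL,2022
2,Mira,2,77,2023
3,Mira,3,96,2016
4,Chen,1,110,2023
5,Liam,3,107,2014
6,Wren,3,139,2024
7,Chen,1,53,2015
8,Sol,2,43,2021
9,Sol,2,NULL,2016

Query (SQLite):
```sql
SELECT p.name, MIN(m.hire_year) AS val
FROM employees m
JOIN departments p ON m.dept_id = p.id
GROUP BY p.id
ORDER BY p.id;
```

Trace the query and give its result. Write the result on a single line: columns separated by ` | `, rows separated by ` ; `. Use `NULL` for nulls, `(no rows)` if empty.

Join each employees row to its departments via dept_id.
Group joined rows by departments.id; compute MIN(m.hire_year) per group.
  1: ids {1, 4, 7} → MIN(m.hire_year)=2015
  2: ids {2, 8, 9} → MIN(m.hire_year)=2016
  3: ids {3, 5, 6} → MIN(m.hire_year)=2014

Finance | 2015 ; Research | 2016 ; Marketing | 2014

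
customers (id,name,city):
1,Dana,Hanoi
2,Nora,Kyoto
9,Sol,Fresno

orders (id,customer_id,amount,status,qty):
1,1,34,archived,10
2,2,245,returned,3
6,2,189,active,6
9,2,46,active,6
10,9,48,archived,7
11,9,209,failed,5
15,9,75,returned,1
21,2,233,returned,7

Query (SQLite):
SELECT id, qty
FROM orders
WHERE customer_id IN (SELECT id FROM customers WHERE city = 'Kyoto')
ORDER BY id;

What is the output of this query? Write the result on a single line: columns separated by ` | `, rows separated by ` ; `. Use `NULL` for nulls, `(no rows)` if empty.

2 | 3 ; 6 | 6 ; 9 | 6 ; 21 | 7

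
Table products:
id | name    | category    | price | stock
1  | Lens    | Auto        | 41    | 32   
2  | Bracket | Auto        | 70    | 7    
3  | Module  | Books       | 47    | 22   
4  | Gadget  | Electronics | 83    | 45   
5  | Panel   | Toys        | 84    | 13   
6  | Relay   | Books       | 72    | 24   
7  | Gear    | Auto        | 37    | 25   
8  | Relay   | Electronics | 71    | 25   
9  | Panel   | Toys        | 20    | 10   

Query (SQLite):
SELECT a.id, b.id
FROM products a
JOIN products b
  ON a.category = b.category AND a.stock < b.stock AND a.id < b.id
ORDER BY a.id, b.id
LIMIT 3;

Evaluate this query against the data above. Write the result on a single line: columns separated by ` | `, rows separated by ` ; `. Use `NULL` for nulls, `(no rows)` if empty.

2 | 7 ; 3 | 6

Pairs (a,b) with same category, a.stock < b.stock, a.id < b.id.
category groups: Auto:{1,2,7} Books:{3,6} Electronics:{4,8} Toys:{5,9}
Ordered by (a.id, b.id); first 3.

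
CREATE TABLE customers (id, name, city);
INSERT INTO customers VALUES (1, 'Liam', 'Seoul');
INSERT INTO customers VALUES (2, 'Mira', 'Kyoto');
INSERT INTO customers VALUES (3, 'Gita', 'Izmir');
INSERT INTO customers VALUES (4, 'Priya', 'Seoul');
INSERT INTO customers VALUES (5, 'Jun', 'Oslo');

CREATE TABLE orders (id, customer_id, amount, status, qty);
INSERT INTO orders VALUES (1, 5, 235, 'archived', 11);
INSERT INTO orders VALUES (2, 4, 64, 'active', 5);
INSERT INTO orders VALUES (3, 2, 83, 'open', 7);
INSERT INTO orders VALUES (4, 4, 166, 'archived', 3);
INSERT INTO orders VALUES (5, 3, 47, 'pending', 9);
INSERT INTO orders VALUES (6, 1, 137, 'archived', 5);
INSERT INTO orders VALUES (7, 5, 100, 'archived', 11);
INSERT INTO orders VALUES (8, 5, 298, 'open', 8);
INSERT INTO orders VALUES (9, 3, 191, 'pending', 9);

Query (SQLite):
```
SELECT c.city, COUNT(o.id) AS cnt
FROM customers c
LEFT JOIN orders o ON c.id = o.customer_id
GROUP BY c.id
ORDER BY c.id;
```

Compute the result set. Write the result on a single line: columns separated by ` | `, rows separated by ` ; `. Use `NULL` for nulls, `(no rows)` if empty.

Seoul | 1 ; Kyoto | 1 ; Izmir | 2 ; Seoul | 2 ; Oslo | 3

LEFT JOIN keeps every customers row; unmatched ones get NULL for orders columns.
Group by customers.id and compute COUNT(o.id). COUNT(col) of an all-NULL group is 0.
  1: ids {6} → COUNT(o.id)=1
  2: ids {3} → COUNT(o.id)=1
  3: ids {5, 9} → COUNT(o.id)=2
  4: ids {2, 4} → COUNT(o.id)=2
  5: ids {1, 7, 8} → COUNT(o.id)=3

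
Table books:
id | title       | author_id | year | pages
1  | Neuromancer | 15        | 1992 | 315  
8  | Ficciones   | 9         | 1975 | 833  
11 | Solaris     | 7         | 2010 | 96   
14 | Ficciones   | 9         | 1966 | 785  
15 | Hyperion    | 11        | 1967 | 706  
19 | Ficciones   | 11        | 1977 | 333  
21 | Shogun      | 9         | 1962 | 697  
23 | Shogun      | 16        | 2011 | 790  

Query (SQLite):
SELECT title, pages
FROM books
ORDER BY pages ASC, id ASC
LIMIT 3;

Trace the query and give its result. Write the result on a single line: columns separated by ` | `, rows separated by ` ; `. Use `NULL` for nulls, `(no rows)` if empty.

Solaris | 96 ; Neuromancer | 315 ; Ficciones | 333

Sort by pages asc, tiebreak id asc: (96, id=11), (315, id=1), (333, id=19), (697, id=21), (706, id=15), (785, id=14) …. Take first 3.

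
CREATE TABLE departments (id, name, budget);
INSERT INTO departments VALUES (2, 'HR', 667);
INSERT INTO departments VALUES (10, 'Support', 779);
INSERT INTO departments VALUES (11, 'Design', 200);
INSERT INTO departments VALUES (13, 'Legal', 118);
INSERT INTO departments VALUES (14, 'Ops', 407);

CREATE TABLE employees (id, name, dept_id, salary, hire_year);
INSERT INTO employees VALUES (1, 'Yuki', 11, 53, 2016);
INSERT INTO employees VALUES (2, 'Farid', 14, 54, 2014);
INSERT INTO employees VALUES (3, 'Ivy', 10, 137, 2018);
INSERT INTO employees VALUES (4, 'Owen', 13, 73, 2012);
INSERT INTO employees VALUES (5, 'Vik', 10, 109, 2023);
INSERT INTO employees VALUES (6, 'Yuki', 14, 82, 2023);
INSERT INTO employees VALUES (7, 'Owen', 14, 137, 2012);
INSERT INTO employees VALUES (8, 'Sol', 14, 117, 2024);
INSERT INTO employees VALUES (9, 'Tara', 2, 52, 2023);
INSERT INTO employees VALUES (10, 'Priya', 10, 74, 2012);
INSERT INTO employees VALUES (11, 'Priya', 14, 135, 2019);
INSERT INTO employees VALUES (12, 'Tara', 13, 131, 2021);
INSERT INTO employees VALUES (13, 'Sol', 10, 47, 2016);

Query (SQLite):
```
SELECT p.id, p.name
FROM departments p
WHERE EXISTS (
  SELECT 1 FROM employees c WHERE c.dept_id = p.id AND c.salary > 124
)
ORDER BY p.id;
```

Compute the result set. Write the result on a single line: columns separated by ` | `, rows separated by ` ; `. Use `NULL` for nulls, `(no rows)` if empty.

10 | Support ; 13 | Legal ; 14 | Ops

For each departments row, check whether any employees with matching dept_id has salary > 124.
Keep rows where that is true.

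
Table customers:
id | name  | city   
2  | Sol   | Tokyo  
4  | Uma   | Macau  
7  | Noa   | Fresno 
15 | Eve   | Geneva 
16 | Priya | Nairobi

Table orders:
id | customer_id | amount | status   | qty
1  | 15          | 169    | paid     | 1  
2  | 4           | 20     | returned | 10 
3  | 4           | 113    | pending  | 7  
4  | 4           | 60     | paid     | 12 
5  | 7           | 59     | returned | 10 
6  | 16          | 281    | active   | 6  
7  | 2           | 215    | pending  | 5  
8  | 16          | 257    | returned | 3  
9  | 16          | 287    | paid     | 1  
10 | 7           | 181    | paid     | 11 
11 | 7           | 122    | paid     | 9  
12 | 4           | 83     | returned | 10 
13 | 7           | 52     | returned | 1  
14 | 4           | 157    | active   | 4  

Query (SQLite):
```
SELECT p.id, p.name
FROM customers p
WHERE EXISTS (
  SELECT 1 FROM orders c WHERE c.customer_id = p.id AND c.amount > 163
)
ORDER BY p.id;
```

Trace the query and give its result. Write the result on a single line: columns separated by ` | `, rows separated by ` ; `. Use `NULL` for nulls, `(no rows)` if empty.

2 | Sol ; 7 | Noa ; 15 | Eve ; 16 | Priya

For each customers row, check whether any orders with matching customer_id has amount > 163.
Keep rows where that is true.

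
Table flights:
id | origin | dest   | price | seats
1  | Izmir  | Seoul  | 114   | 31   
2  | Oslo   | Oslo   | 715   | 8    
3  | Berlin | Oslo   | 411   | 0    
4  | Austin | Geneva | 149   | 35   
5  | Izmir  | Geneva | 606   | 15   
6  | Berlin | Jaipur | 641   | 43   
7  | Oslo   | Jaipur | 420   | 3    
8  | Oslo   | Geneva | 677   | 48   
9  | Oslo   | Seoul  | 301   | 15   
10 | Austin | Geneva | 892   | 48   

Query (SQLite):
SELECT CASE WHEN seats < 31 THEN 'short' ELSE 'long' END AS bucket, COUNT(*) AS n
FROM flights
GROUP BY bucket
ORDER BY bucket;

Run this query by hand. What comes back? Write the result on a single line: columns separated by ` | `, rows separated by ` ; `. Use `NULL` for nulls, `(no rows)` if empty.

long | 5 ; short | 5

Bucket rows by seats < 31 → 'short' else 'long'; count each bucket.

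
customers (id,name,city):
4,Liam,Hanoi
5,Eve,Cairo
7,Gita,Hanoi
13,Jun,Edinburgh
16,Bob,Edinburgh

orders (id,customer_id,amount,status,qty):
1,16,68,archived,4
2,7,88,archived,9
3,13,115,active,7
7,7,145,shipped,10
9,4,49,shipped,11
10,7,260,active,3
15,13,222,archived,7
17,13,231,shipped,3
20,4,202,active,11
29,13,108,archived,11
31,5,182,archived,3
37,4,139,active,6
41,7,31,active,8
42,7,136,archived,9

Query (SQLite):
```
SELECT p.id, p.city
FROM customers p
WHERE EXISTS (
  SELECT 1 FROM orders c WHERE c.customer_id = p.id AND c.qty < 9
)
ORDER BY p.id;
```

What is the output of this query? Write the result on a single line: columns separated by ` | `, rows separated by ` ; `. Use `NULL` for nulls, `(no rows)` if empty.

For each customers row, check whether any orders with matching customer_id has qty < 9.
Keep rows where that is true.

4 | Hanoi ; 5 | Cairo ; 7 | Hanoi ; 13 | Edinburgh ; 16 | Edinburgh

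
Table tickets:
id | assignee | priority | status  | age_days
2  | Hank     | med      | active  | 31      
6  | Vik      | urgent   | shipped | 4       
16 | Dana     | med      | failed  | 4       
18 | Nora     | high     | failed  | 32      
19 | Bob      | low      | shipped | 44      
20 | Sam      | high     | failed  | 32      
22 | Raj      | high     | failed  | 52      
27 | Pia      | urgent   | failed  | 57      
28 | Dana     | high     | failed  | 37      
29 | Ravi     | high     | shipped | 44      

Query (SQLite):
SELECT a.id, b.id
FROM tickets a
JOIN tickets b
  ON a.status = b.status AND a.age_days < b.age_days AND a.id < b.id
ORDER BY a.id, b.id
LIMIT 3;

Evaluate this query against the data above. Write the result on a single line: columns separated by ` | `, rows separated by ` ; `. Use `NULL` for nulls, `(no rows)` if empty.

6 | 19 ; 6 | 29 ; 16 | 18

Pairs (a,b) with same status, a.age_days < b.age_days, a.id < b.id.
status groups: active:{2} failed:{16,18,20,22,27,28} shipped:{6,19,29}
Ordered by (a.id, b.id); first 3.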